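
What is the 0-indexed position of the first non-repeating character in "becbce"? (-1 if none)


Input: becbce
Character frequencies:
  'b': 2
  'c': 2
  'e': 2
Scanning left to right for freq == 1:
  Position 0 ('b'): freq=2, skip
  Position 1 ('e'): freq=2, skip
  Position 2 ('c'): freq=2, skip
  Position 3 ('b'): freq=2, skip
  Position 4 ('c'): freq=2, skip
  Position 5 ('e'): freq=2, skip
  No unique character found => answer = -1

-1


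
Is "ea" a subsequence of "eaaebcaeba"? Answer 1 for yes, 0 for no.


Check if "ea" is a subsequence of "eaaebcaeba"
Greedy scan:
  Position 0 ('e'): matches sub[0] = 'e'
  Position 1 ('a'): matches sub[1] = 'a'
  Position 2 ('a'): no match needed
  Position 3 ('e'): no match needed
  Position 4 ('b'): no match needed
  Position 5 ('c'): no match needed
  Position 6 ('a'): no match needed
  Position 7 ('e'): no match needed
  Position 8 ('b'): no match needed
  Position 9 ('a'): no match needed
All 2 characters matched => is a subsequence

1


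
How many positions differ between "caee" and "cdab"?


Comparing "caee" and "cdab" position by position:
  Position 0: 'c' vs 'c' => same
  Position 1: 'a' vs 'd' => DIFFER
  Position 2: 'e' vs 'a' => DIFFER
  Position 3: 'e' vs 'b' => DIFFER
Positions that differ: 3

3


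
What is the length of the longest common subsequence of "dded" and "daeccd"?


LCS of "dded" and "daeccd"
DP table:
           d    a    e    c    c    d
      0    0    0    0    0    0    0
  d   0    1    1    1    1    1    1
  d   0    1    1    1    1    1    2
  e   0    1    1    2    2    2    2
  d   0    1    1    2    2    2    3
LCS length = dp[4][6] = 3

3


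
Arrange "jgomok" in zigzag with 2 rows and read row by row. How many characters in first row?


Zigzag "jgomok" into 2 rows:
Placing characters:
  'j' => row 0
  'g' => row 1
  'o' => row 0
  'm' => row 1
  'o' => row 0
  'k' => row 1
Rows:
  Row 0: "joo"
  Row 1: "gmk"
First row length: 3

3


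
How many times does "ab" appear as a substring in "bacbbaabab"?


Searching for "ab" in "bacbbaabab"
Scanning each position:
  Position 0: "ba" => no
  Position 1: "ac" => no
  Position 2: "cb" => no
  Position 3: "bb" => no
  Position 4: "ba" => no
  Position 5: "aa" => no
  Position 6: "ab" => MATCH
  Position 7: "ba" => no
  Position 8: "ab" => MATCH
Total occurrences: 2

2


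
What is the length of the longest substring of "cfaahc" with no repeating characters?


Input: "cfaahc"
Sliding window (track last position of each char):
  Position 0 ('c'): window [0,0] length 1 -- new best
  Position 1 ('f'): window [0,1] length 2 -- new best
  Position 2 ('a'): window [0,2] length 3 -- new best
  Position 3 ('a'): repeat (last at 2), move window start to 3
  Position 3 ('a'): window [3,3] length 1
  Position 4 ('h'): window [3,4] length 2
  Position 5 ('c'): window [3,5] length 3
Longest substring with no repeats: "cfa" with length 3

3


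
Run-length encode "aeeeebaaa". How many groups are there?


Input: aeeeebaaa
Scanning for consecutive runs:
  Group 1: 'a' x 1 (positions 0-0)
  Group 2: 'e' x 4 (positions 1-4)
  Group 3: 'b' x 1 (positions 5-5)
  Group 4: 'a' x 3 (positions 6-8)
Total groups: 4

4


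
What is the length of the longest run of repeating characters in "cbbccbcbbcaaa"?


Input: "cbbccbcbbcaaa"
Scanning for longest run:
  Position 1 ('b'): new char, reset run to 1
  Position 2 ('b'): continues run of 'b', length=2
  Position 3 ('c'): new char, reset run to 1
  Position 4 ('c'): continues run of 'c', length=2
  Position 5 ('b'): new char, reset run to 1
  Position 6 ('c'): new char, reset run to 1
  Position 7 ('b'): new char, reset run to 1
  Position 8 ('b'): continues run of 'b', length=2
  Position 9 ('c'): new char, reset run to 1
  Position 10 ('a'): new char, reset run to 1
  Position 11 ('a'): continues run of 'a', length=2
  Position 12 ('a'): continues run of 'a', length=3
Longest run: 'a' with length 3

3


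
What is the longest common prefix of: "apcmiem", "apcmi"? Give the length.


Words: apcmiem, apcmi
  Position 0: all 'a' => match
  Position 1: all 'p' => match
  Position 2: all 'c' => match
  Position 3: all 'm' => match
  Position 4: all 'i' => match
LCP = "apcmi" (length 5)

5


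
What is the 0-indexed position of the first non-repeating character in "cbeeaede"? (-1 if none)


Input: cbeeaede
Character frequencies:
  'a': 1
  'b': 1
  'c': 1
  'd': 1
  'e': 4
Scanning left to right for freq == 1:
  Position 0 ('c'): unique! => answer = 0

0


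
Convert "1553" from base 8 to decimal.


Input: "1553" in base 8
Positional expansion:
  Digit '1' (value 1) x 8^3 = 512
  Digit '5' (value 5) x 8^2 = 320
  Digit '5' (value 5) x 8^1 = 40
  Digit '3' (value 3) x 8^0 = 3
Sum = 875

875


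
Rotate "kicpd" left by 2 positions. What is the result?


Input: "kicpd", rotate left by 2
First 2 characters: "ki"
Remaining characters: "cpd"
Concatenate remaining + first: "cpd" + "ki" = "cpdki"

cpdki


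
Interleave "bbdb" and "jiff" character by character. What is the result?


Interleaving "bbdb" and "jiff":
  Position 0: 'b' from first, 'j' from second => "bj"
  Position 1: 'b' from first, 'i' from second => "bi"
  Position 2: 'd' from first, 'f' from second => "df"
  Position 3: 'b' from first, 'f' from second => "bf"
Result: bjbidfbf

bjbidfbf


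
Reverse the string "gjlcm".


Input: gjlcm
Reading characters right to left:
  Position 4: 'm'
  Position 3: 'c'
  Position 2: 'l'
  Position 1: 'j'
  Position 0: 'g'
Reversed: mcljg

mcljg


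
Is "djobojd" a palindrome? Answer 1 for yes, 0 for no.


Input: djobojd
Reversed: djobojd
  Compare pos 0 ('d') with pos 6 ('d'): match
  Compare pos 1 ('j') with pos 5 ('j'): match
  Compare pos 2 ('o') with pos 4 ('o'): match
Result: palindrome

1


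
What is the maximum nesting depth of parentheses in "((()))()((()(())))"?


Input: "((()))()((()(())))"
Tracking depth:
  Position 0 '(': depth becomes 1
  Position 1 '(': depth becomes 2
  Position 2 '(': depth becomes 3
  Position 3 ')': depth becomes 2
  Position 4 ')': depth becomes 1
  Position 5 ')': depth becomes 0
  Position 6 '(': depth becomes 1
  Position 7 ')': depth becomes 0
  Position 8 '(': depth becomes 1
  Position 9 '(': depth becomes 2
  Position 10 '(': depth becomes 3
  Position 11 ')': depth becomes 2
  Position 12 '(': depth becomes 3
  Position 13 '(': depth becomes 4
  Position 14 ')': depth becomes 3
  Position 15 ')': depth becomes 2
  Position 16 ')': depth becomes 1
  Position 17 ')': depth becomes 0
Maximum depth reached: 4

4


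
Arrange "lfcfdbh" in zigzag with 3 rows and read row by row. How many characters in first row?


Zigzag "lfcfdbh" into 3 rows:
Placing characters:
  'l' => row 0
  'f' => row 1
  'c' => row 2
  'f' => row 1
  'd' => row 0
  'b' => row 1
  'h' => row 2
Rows:
  Row 0: "ld"
  Row 1: "ffb"
  Row 2: "ch"
First row length: 2

2


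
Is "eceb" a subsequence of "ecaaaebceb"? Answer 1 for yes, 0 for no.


Check if "eceb" is a subsequence of "ecaaaebceb"
Greedy scan:
  Position 0 ('e'): matches sub[0] = 'e'
  Position 1 ('c'): matches sub[1] = 'c'
  Position 2 ('a'): no match needed
  Position 3 ('a'): no match needed
  Position 4 ('a'): no match needed
  Position 5 ('e'): matches sub[2] = 'e'
  Position 6 ('b'): matches sub[3] = 'b'
  Position 7 ('c'): no match needed
  Position 8 ('e'): no match needed
  Position 9 ('b'): no match needed
All 4 characters matched => is a subsequence

1


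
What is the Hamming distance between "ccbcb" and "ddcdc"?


Comparing "ccbcb" and "ddcdc" position by position:
  Position 0: 'c' vs 'd' => differ
  Position 1: 'c' vs 'd' => differ
  Position 2: 'b' vs 'c' => differ
  Position 3: 'c' vs 'd' => differ
  Position 4: 'b' vs 'c' => differ
Total differences (Hamming distance): 5

5


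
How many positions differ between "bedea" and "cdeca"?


Comparing "bedea" and "cdeca" position by position:
  Position 0: 'b' vs 'c' => DIFFER
  Position 1: 'e' vs 'd' => DIFFER
  Position 2: 'd' vs 'e' => DIFFER
  Position 3: 'e' vs 'c' => DIFFER
  Position 4: 'a' vs 'a' => same
Positions that differ: 4

4


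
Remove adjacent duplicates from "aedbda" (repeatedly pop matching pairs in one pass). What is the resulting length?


Input: aedbda
Stack-based adjacent duplicate removal:
  Read 'a': push. Stack: a
  Read 'e': push. Stack: ae
  Read 'd': push. Stack: aed
  Read 'b': push. Stack: aedb
  Read 'd': push. Stack: aedbd
  Read 'a': push. Stack: aedbda
Final stack: "aedbda" (length 6)

6


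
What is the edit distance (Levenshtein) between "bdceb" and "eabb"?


Computing edit distance: "bdceb" -> "eabb"
DP table:
           e    a    b    b
      0    1    2    3    4
  b   1    1    2    2    3
  d   2    2    2    3    3
  c   3    3    3    3    4
  e   4    3    4    4    4
  b   5    4    4    4    4
Edit distance = dp[5][4] = 4

4


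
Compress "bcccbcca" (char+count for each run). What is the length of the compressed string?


Input: bcccbcca
Runs:
  'b' x 1 => "b1"
  'c' x 3 => "c3"
  'b' x 1 => "b1"
  'c' x 2 => "c2"
  'a' x 1 => "a1"
Compressed: "b1c3b1c2a1"
Compressed length: 10

10


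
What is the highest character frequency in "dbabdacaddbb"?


Input: dbabdacaddbb
Character counts:
  'a': 3
  'b': 4
  'c': 1
  'd': 4
Maximum frequency: 4

4


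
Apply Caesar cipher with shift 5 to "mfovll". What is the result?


Caesar cipher: shift "mfovll" by 5
  'm' (pos 12) + 5 = pos 17 = 'r'
  'f' (pos 5) + 5 = pos 10 = 'k'
  'o' (pos 14) + 5 = pos 19 = 't'
  'v' (pos 21) + 5 = pos 0 = 'a'
  'l' (pos 11) + 5 = pos 16 = 'q'
  'l' (pos 11) + 5 = pos 16 = 'q'
Result: rktaqq

rktaqq


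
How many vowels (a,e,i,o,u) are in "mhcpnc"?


Input: mhcpnc
Checking each character:
  'm' at position 0: consonant
  'h' at position 1: consonant
  'c' at position 2: consonant
  'p' at position 3: consonant
  'n' at position 4: consonant
  'c' at position 5: consonant
Total vowels: 0

0


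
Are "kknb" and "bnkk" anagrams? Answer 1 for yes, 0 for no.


Strings: "kknb", "bnkk"
Sorted first:  bkkn
Sorted second: bkkn
Sorted forms match => anagrams

1


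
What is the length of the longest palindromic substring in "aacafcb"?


Input: "aacafcb"
Checking substrings for palindromes:
  [1:4] "aca" (len 3) => palindrome
  [0:2] "aa" (len 2) => palindrome
Longest palindromic substring: "aca" with length 3

3


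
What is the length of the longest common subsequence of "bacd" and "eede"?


LCS of "bacd" and "eede"
DP table:
           e    e    d    e
      0    0    0    0    0
  b   0    0    0    0    0
  a   0    0    0    0    0
  c   0    0    0    0    0
  d   0    0    0    1    1
LCS length = dp[4][4] = 1

1


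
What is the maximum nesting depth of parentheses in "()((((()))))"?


Input: "()((((()))))"
Tracking depth:
  Position 0 '(': depth becomes 1
  Position 1 ')': depth becomes 0
  Position 2 '(': depth becomes 1
  Position 3 '(': depth becomes 2
  Position 4 '(': depth becomes 3
  Position 5 '(': depth becomes 4
  Position 6 '(': depth becomes 5
  Position 7 ')': depth becomes 4
  Position 8 ')': depth becomes 3
  Position 9 ')': depth becomes 2
  Position 10 ')': depth becomes 1
  Position 11 ')': depth becomes 0
Maximum depth reached: 5

5


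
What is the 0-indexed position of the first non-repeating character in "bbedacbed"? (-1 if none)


Input: bbedacbed
Character frequencies:
  'a': 1
  'b': 3
  'c': 1
  'd': 2
  'e': 2
Scanning left to right for freq == 1:
  Position 0 ('b'): freq=3, skip
  Position 1 ('b'): freq=3, skip
  Position 2 ('e'): freq=2, skip
  Position 3 ('d'): freq=2, skip
  Position 4 ('a'): unique! => answer = 4

4


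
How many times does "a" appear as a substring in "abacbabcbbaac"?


Searching for "a" in "abacbabcbbaac"
Scanning each position:
  Position 0: "a" => MATCH
  Position 1: "b" => no
  Position 2: "a" => MATCH
  Position 3: "c" => no
  Position 4: "b" => no
  Position 5: "a" => MATCH
  Position 6: "b" => no
  Position 7: "c" => no
  Position 8: "b" => no
  Position 9: "b" => no
  Position 10: "a" => MATCH
  Position 11: "a" => MATCH
  Position 12: "c" => no
Total occurrences: 5

5


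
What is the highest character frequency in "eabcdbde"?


Input: eabcdbde
Character counts:
  'a': 1
  'b': 2
  'c': 1
  'd': 2
  'e': 2
Maximum frequency: 2

2


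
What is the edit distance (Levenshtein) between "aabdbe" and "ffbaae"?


Computing edit distance: "aabdbe" -> "ffbaae"
DP table:
           f    f    b    a    a    e
      0    1    2    3    4    5    6
  a   1    1    2    3    3    4    5
  a   2    2    2    3    3    3    4
  b   3    3    3    2    3    4    4
  d   4    4    4    3    3    4    5
  b   5    5    5    4    4    4    5
  e   6    6    6    5    5    5    4
Edit distance = dp[6][6] = 4

4


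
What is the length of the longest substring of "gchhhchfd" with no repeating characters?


Input: "gchhhchfd"
Sliding window (track last position of each char):
  Position 0 ('g'): window [0,0] length 1 -- new best
  Position 1 ('c'): window [0,1] length 2 -- new best
  Position 2 ('h'): window [0,2] length 3 -- new best
  Position 3 ('h'): repeat (last at 2), move window start to 3
  Position 3 ('h'): window [3,3] length 1
  Position 4 ('h'): repeat (last at 3), move window start to 4
  Position 4 ('h'): window [4,4] length 1
  Position 5 ('c'): window [4,5] length 2
  Position 6 ('h'): repeat (last at 4), move window start to 5
  Position 6 ('h'): window [5,6] length 2
  Position 7 ('f'): window [5,7] length 3
  Position 8 ('d'): window [5,8] length 4 -- new best
Longest substring with no repeats: "chfd" with length 4

4


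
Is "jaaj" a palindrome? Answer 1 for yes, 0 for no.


Input: jaaj
Reversed: jaaj
  Compare pos 0 ('j') with pos 3 ('j'): match
  Compare pos 1 ('a') with pos 2 ('a'): match
Result: palindrome

1


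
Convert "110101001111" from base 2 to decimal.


Input: "110101001111" in base 2
Positional expansion:
  Digit '1' (value 1) x 2^11 = 2048
  Digit '1' (value 1) x 2^10 = 1024
  Digit '0' (value 0) x 2^9 = 0
  Digit '1' (value 1) x 2^8 = 256
  Digit '0' (value 0) x 2^7 = 0
  Digit '1' (value 1) x 2^6 = 64
  Digit '0' (value 0) x 2^5 = 0
  Digit '0' (value 0) x 2^4 = 0
  Digit '1' (value 1) x 2^3 = 8
  Digit '1' (value 1) x 2^2 = 4
  Digit '1' (value 1) x 2^1 = 2
  Digit '1' (value 1) x 2^0 = 1
Sum = 3407

3407


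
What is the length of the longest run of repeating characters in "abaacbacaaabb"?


Input: "abaacbacaaabb"
Scanning for longest run:
  Position 1 ('b'): new char, reset run to 1
  Position 2 ('a'): new char, reset run to 1
  Position 3 ('a'): continues run of 'a', length=2
  Position 4 ('c'): new char, reset run to 1
  Position 5 ('b'): new char, reset run to 1
  Position 6 ('a'): new char, reset run to 1
  Position 7 ('c'): new char, reset run to 1
  Position 8 ('a'): new char, reset run to 1
  Position 9 ('a'): continues run of 'a', length=2
  Position 10 ('a'): continues run of 'a', length=3
  Position 11 ('b'): new char, reset run to 1
  Position 12 ('b'): continues run of 'b', length=2
Longest run: 'a' with length 3

3


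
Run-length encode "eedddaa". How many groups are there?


Input: eedddaa
Scanning for consecutive runs:
  Group 1: 'e' x 2 (positions 0-1)
  Group 2: 'd' x 3 (positions 2-4)
  Group 3: 'a' x 2 (positions 5-6)
Total groups: 3

3


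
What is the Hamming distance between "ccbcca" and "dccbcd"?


Comparing "ccbcca" and "dccbcd" position by position:
  Position 0: 'c' vs 'd' => differ
  Position 1: 'c' vs 'c' => same
  Position 2: 'b' vs 'c' => differ
  Position 3: 'c' vs 'b' => differ
  Position 4: 'c' vs 'c' => same
  Position 5: 'a' vs 'd' => differ
Total differences (Hamming distance): 4

4


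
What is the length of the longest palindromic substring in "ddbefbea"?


Input: "ddbefbea"
Checking substrings for palindromes:
  [0:2] "dd" (len 2) => palindrome
Longest palindromic substring: "dd" with length 2

2


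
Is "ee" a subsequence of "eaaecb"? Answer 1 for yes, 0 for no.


Check if "ee" is a subsequence of "eaaecb"
Greedy scan:
  Position 0 ('e'): matches sub[0] = 'e'
  Position 1 ('a'): no match needed
  Position 2 ('a'): no match needed
  Position 3 ('e'): matches sub[1] = 'e'
  Position 4 ('c'): no match needed
  Position 5 ('b'): no match needed
All 2 characters matched => is a subsequence

1


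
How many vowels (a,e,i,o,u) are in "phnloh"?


Input: phnloh
Checking each character:
  'p' at position 0: consonant
  'h' at position 1: consonant
  'n' at position 2: consonant
  'l' at position 3: consonant
  'o' at position 4: vowel (running total: 1)
  'h' at position 5: consonant
Total vowels: 1

1


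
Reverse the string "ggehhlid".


Input: ggehhlid
Reading characters right to left:
  Position 7: 'd'
  Position 6: 'i'
  Position 5: 'l'
  Position 4: 'h'
  Position 3: 'h'
  Position 2: 'e'
  Position 1: 'g'
  Position 0: 'g'
Reversed: dilhhegg

dilhhegg


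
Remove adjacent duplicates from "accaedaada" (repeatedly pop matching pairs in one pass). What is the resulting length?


Input: accaedaada
Stack-based adjacent duplicate removal:
  Read 'a': push. Stack: a
  Read 'c': push. Stack: ac
  Read 'c': matches stack top 'c' => pop. Stack: a
  Read 'a': matches stack top 'a' => pop. Stack: (empty)
  Read 'e': push. Stack: e
  Read 'd': push. Stack: ed
  Read 'a': push. Stack: eda
  Read 'a': matches stack top 'a' => pop. Stack: ed
  Read 'd': matches stack top 'd' => pop. Stack: e
  Read 'a': push. Stack: ea
Final stack: "ea" (length 2)

2


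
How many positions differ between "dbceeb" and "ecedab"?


Comparing "dbceeb" and "ecedab" position by position:
  Position 0: 'd' vs 'e' => DIFFER
  Position 1: 'b' vs 'c' => DIFFER
  Position 2: 'c' vs 'e' => DIFFER
  Position 3: 'e' vs 'd' => DIFFER
  Position 4: 'e' vs 'a' => DIFFER
  Position 5: 'b' vs 'b' => same
Positions that differ: 5

5


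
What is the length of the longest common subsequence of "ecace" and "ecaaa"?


LCS of "ecace" and "ecaaa"
DP table:
           e    c    a    a    a
      0    0    0    0    0    0
  e   0    1    1    1    1    1
  c   0    1    2    2    2    2
  a   0    1    2    3    3    3
  c   0    1    2    3    3    3
  e   0    1    2    3    3    3
LCS length = dp[5][5] = 3

3


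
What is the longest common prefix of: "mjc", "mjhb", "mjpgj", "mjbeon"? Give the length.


Words: mjc, mjhb, mjpgj, mjbeon
  Position 0: all 'm' => match
  Position 1: all 'j' => match
  Position 2: ('c', 'h', 'p', 'b') => mismatch, stop
LCP = "mj" (length 2)

2


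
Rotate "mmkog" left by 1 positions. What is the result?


Input: "mmkog", rotate left by 1
First 1 characters: "m"
Remaining characters: "mkog"
Concatenate remaining + first: "mkog" + "m" = "mkogm"

mkogm


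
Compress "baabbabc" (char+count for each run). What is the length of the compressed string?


Input: baabbabc
Runs:
  'b' x 1 => "b1"
  'a' x 2 => "a2"
  'b' x 2 => "b2"
  'a' x 1 => "a1"
  'b' x 1 => "b1"
  'c' x 1 => "c1"
Compressed: "b1a2b2a1b1c1"
Compressed length: 12

12


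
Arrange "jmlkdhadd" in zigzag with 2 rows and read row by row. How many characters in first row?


Zigzag "jmlkdhadd" into 2 rows:
Placing characters:
  'j' => row 0
  'm' => row 1
  'l' => row 0
  'k' => row 1
  'd' => row 0
  'h' => row 1
  'a' => row 0
  'd' => row 1
  'd' => row 0
Rows:
  Row 0: "jldad"
  Row 1: "mkhd"
First row length: 5

5


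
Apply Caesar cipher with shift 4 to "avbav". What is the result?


Caesar cipher: shift "avbav" by 4
  'a' (pos 0) + 4 = pos 4 = 'e'
  'v' (pos 21) + 4 = pos 25 = 'z'
  'b' (pos 1) + 4 = pos 5 = 'f'
  'a' (pos 0) + 4 = pos 4 = 'e'
  'v' (pos 21) + 4 = pos 25 = 'z'
Result: ezfez

ezfez


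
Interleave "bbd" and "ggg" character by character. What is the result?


Interleaving "bbd" and "ggg":
  Position 0: 'b' from first, 'g' from second => "bg"
  Position 1: 'b' from first, 'g' from second => "bg"
  Position 2: 'd' from first, 'g' from second => "dg"
Result: bgbgdg

bgbgdg


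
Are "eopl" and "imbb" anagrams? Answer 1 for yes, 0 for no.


Strings: "eopl", "imbb"
Sorted first:  elop
Sorted second: bbim
Differ at position 0: 'e' vs 'b' => not anagrams

0


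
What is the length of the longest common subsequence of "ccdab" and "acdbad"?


LCS of "ccdab" and "acdbad"
DP table:
           a    c    d    b    a    d
      0    0    0    0    0    0    0
  c   0    0    1    1    1    1    1
  c   0    0    1    1    1    1    1
  d   0    0    1    2    2    2    2
  a   0    1    1    2    2    3    3
  b   0    1    1    2    3    3    3
LCS length = dp[5][6] = 3

3


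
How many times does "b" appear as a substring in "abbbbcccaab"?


Searching for "b" in "abbbbcccaab"
Scanning each position:
  Position 0: "a" => no
  Position 1: "b" => MATCH
  Position 2: "b" => MATCH
  Position 3: "b" => MATCH
  Position 4: "b" => MATCH
  Position 5: "c" => no
  Position 6: "c" => no
  Position 7: "c" => no
  Position 8: "a" => no
  Position 9: "a" => no
  Position 10: "b" => MATCH
Total occurrences: 5

5


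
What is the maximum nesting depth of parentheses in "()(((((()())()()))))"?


Input: "()(((((()())()()))))"
Tracking depth:
  Position 0 '(': depth becomes 1
  Position 1 ')': depth becomes 0
  Position 2 '(': depth becomes 1
  Position 3 '(': depth becomes 2
  Position 4 '(': depth becomes 3
  Position 5 '(': depth becomes 4
  Position 6 '(': depth becomes 5
  Position 7 '(': depth becomes 6
  Position 8 ')': depth becomes 5
  Position 9 '(': depth becomes 6
  Position 10 ')': depth becomes 5
  Position 11 ')': depth becomes 4
  Position 12 '(': depth becomes 5
  Position 13 ')': depth becomes 4
  Position 14 '(': depth becomes 5
  Position 15 ')': depth becomes 4
  Position 16 ')': depth becomes 3
  Position 17 ')': depth becomes 2
  Position 18 ')': depth becomes 1
  Position 19 ')': depth becomes 0
Maximum depth reached: 6

6


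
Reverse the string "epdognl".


Input: epdognl
Reading characters right to left:
  Position 6: 'l'
  Position 5: 'n'
  Position 4: 'g'
  Position 3: 'o'
  Position 2: 'd'
  Position 1: 'p'
  Position 0: 'e'
Reversed: lngodpe

lngodpe


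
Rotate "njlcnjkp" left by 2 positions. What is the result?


Input: "njlcnjkp", rotate left by 2
First 2 characters: "nj"
Remaining characters: "lcnjkp"
Concatenate remaining + first: "lcnjkp" + "nj" = "lcnjkpnj"

lcnjkpnj


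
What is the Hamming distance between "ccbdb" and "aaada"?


Comparing "ccbdb" and "aaada" position by position:
  Position 0: 'c' vs 'a' => differ
  Position 1: 'c' vs 'a' => differ
  Position 2: 'b' vs 'a' => differ
  Position 3: 'd' vs 'd' => same
  Position 4: 'b' vs 'a' => differ
Total differences (Hamming distance): 4

4


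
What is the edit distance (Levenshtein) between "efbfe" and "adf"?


Computing edit distance: "efbfe" -> "adf"
DP table:
           a    d    f
      0    1    2    3
  e   1    1    2    3
  f   2    2    2    2
  b   3    3    3    3
  f   4    4    4    3
  e   5    5    5    4
Edit distance = dp[5][3] = 4

4


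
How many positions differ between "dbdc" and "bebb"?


Comparing "dbdc" and "bebb" position by position:
  Position 0: 'd' vs 'b' => DIFFER
  Position 1: 'b' vs 'e' => DIFFER
  Position 2: 'd' vs 'b' => DIFFER
  Position 3: 'c' vs 'b' => DIFFER
Positions that differ: 4

4


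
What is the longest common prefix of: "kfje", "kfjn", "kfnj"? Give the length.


Words: kfje, kfjn, kfnj
  Position 0: all 'k' => match
  Position 1: all 'f' => match
  Position 2: ('j', 'j', 'n') => mismatch, stop
LCP = "kf" (length 2)

2


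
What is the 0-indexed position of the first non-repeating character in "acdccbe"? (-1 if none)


Input: acdccbe
Character frequencies:
  'a': 1
  'b': 1
  'c': 3
  'd': 1
  'e': 1
Scanning left to right for freq == 1:
  Position 0 ('a'): unique! => answer = 0

0


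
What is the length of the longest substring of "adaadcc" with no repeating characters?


Input: "adaadcc"
Sliding window (track last position of each char):
  Position 0 ('a'): window [0,0] length 1 -- new best
  Position 1 ('d'): window [0,1] length 2 -- new best
  Position 2 ('a'): repeat (last at 0), move window start to 1
  Position 2 ('a'): window [1,2] length 2
  Position 3 ('a'): repeat (last at 2), move window start to 3
  Position 3 ('a'): window [3,3] length 1
  Position 4 ('d'): window [3,4] length 2
  Position 5 ('c'): window [3,5] length 3 -- new best
  Position 6 ('c'): repeat (last at 5), move window start to 6
  Position 6 ('c'): window [6,6] length 1
Longest substring with no repeats: "adc" with length 3

3


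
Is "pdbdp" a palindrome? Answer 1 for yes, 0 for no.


Input: pdbdp
Reversed: pdbdp
  Compare pos 0 ('p') with pos 4 ('p'): match
  Compare pos 1 ('d') with pos 3 ('d'): match
Result: palindrome

1


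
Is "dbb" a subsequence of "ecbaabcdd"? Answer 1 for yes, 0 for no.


Check if "dbb" is a subsequence of "ecbaabcdd"
Greedy scan:
  Position 0 ('e'): no match needed
  Position 1 ('c'): no match needed
  Position 2 ('b'): no match needed
  Position 3 ('a'): no match needed
  Position 4 ('a'): no match needed
  Position 5 ('b'): no match needed
  Position 6 ('c'): no match needed
  Position 7 ('d'): matches sub[0] = 'd'
  Position 8 ('d'): no match needed
Only matched 1/3 characters => not a subsequence

0


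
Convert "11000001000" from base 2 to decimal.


Input: "11000001000" in base 2
Positional expansion:
  Digit '1' (value 1) x 2^10 = 1024
  Digit '1' (value 1) x 2^9 = 512
  Digit '0' (value 0) x 2^8 = 0
  Digit '0' (value 0) x 2^7 = 0
  Digit '0' (value 0) x 2^6 = 0
  Digit '0' (value 0) x 2^5 = 0
  Digit '0' (value 0) x 2^4 = 0
  Digit '1' (value 1) x 2^3 = 8
  Digit '0' (value 0) x 2^2 = 0
  Digit '0' (value 0) x 2^1 = 0
  Digit '0' (value 0) x 2^0 = 0
Sum = 1544

1544


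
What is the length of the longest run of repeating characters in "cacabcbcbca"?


Input: "cacabcbcbca"
Scanning for longest run:
  Position 1 ('a'): new char, reset run to 1
  Position 2 ('c'): new char, reset run to 1
  Position 3 ('a'): new char, reset run to 1
  Position 4 ('b'): new char, reset run to 1
  Position 5 ('c'): new char, reset run to 1
  Position 6 ('b'): new char, reset run to 1
  Position 7 ('c'): new char, reset run to 1
  Position 8 ('b'): new char, reset run to 1
  Position 9 ('c'): new char, reset run to 1
  Position 10 ('a'): new char, reset run to 1
Longest run: 'c' with length 1

1


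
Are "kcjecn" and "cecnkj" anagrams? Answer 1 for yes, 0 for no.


Strings: "kcjecn", "cecnkj"
Sorted first:  ccejkn
Sorted second: ccejkn
Sorted forms match => anagrams

1


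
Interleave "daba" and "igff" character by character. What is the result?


Interleaving "daba" and "igff":
  Position 0: 'd' from first, 'i' from second => "di"
  Position 1: 'a' from first, 'g' from second => "ag"
  Position 2: 'b' from first, 'f' from second => "bf"
  Position 3: 'a' from first, 'f' from second => "af"
Result: diagbfaf

diagbfaf


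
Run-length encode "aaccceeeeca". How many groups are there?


Input: aaccceeeeca
Scanning for consecutive runs:
  Group 1: 'a' x 2 (positions 0-1)
  Group 2: 'c' x 3 (positions 2-4)
  Group 3: 'e' x 4 (positions 5-8)
  Group 4: 'c' x 1 (positions 9-9)
  Group 5: 'a' x 1 (positions 10-10)
Total groups: 5

5


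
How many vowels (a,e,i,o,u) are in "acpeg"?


Input: acpeg
Checking each character:
  'a' at position 0: vowel (running total: 1)
  'c' at position 1: consonant
  'p' at position 2: consonant
  'e' at position 3: vowel (running total: 2)
  'g' at position 4: consonant
Total vowels: 2

2


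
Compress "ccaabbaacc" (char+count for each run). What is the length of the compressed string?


Input: ccaabbaacc
Runs:
  'c' x 2 => "c2"
  'a' x 2 => "a2"
  'b' x 2 => "b2"
  'a' x 2 => "a2"
  'c' x 2 => "c2"
Compressed: "c2a2b2a2c2"
Compressed length: 10

10


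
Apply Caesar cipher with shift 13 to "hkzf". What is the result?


Caesar cipher: shift "hkzf" by 13
  'h' (pos 7) + 13 = pos 20 = 'u'
  'k' (pos 10) + 13 = pos 23 = 'x'
  'z' (pos 25) + 13 = pos 12 = 'm'
  'f' (pos 5) + 13 = pos 18 = 's'
Result: uxms

uxms


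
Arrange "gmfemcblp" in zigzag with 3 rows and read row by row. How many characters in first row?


Zigzag "gmfemcblp" into 3 rows:
Placing characters:
  'g' => row 0
  'm' => row 1
  'f' => row 2
  'e' => row 1
  'm' => row 0
  'c' => row 1
  'b' => row 2
  'l' => row 1
  'p' => row 0
Rows:
  Row 0: "gmp"
  Row 1: "mecl"
  Row 2: "fb"
First row length: 3

3


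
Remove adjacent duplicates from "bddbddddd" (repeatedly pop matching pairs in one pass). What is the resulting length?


Input: bddbddddd
Stack-based adjacent duplicate removal:
  Read 'b': push. Stack: b
  Read 'd': push. Stack: bd
  Read 'd': matches stack top 'd' => pop. Stack: b
  Read 'b': matches stack top 'b' => pop. Stack: (empty)
  Read 'd': push. Stack: d
  Read 'd': matches stack top 'd' => pop. Stack: (empty)
  Read 'd': push. Stack: d
  Read 'd': matches stack top 'd' => pop. Stack: (empty)
  Read 'd': push. Stack: d
Final stack: "d" (length 1)

1


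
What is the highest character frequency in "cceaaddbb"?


Input: cceaaddbb
Character counts:
  'a': 2
  'b': 2
  'c': 2
  'd': 2
  'e': 1
Maximum frequency: 2

2


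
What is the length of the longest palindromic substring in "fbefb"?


Input: "fbefb"
Checking substrings for palindromes:
  No multi-char palindromic substrings found
Longest palindromic substring: "f" with length 1

1


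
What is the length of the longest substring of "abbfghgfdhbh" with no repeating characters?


Input: "abbfghgfdhbh"
Sliding window (track last position of each char):
  Position 0 ('a'): window [0,0] length 1 -- new best
  Position 1 ('b'): window [0,1] length 2 -- new best
  Position 2 ('b'): repeat (last at 1), move window start to 2
  Position 2 ('b'): window [2,2] length 1
  Position 3 ('f'): window [2,3] length 2
  Position 4 ('g'): window [2,4] length 3 -- new best
  Position 5 ('h'): window [2,5] length 4 -- new best
  Position 6 ('g'): repeat (last at 4), move window start to 5
  Position 6 ('g'): window [5,6] length 2
  Position 7 ('f'): window [5,7] length 3
  Position 8 ('d'): window [5,8] length 4
  Position 9 ('h'): repeat (last at 5), move window start to 6
  Position 9 ('h'): window [6,9] length 4
  Position 10 ('b'): window [6,10] length 5 -- new best
  Position 11 ('h'): repeat (last at 9), move window start to 10
  Position 11 ('h'): window [10,11] length 2
Longest substring with no repeats: "gfdhb" with length 5

5


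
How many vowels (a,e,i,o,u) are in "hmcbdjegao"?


Input: hmcbdjegao
Checking each character:
  'h' at position 0: consonant
  'm' at position 1: consonant
  'c' at position 2: consonant
  'b' at position 3: consonant
  'd' at position 4: consonant
  'j' at position 5: consonant
  'e' at position 6: vowel (running total: 1)
  'g' at position 7: consonant
  'a' at position 8: vowel (running total: 2)
  'o' at position 9: vowel (running total: 3)
Total vowels: 3

3


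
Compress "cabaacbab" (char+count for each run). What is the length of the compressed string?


Input: cabaacbab
Runs:
  'c' x 1 => "c1"
  'a' x 1 => "a1"
  'b' x 1 => "b1"
  'a' x 2 => "a2"
  'c' x 1 => "c1"
  'b' x 1 => "b1"
  'a' x 1 => "a1"
  'b' x 1 => "b1"
Compressed: "c1a1b1a2c1b1a1b1"
Compressed length: 16

16


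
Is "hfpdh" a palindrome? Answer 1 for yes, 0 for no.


Input: hfpdh
Reversed: hdpfh
  Compare pos 0 ('h') with pos 4 ('h'): match
  Compare pos 1 ('f') with pos 3 ('d'): MISMATCH
Result: not a palindrome

0


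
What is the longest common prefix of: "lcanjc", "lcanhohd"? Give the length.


Words: lcanjc, lcanhohd
  Position 0: all 'l' => match
  Position 1: all 'c' => match
  Position 2: all 'a' => match
  Position 3: all 'n' => match
  Position 4: ('j', 'h') => mismatch, stop
LCP = "lcan" (length 4)

4


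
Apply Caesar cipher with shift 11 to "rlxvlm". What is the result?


Caesar cipher: shift "rlxvlm" by 11
  'r' (pos 17) + 11 = pos 2 = 'c'
  'l' (pos 11) + 11 = pos 22 = 'w'
  'x' (pos 23) + 11 = pos 8 = 'i'
  'v' (pos 21) + 11 = pos 6 = 'g'
  'l' (pos 11) + 11 = pos 22 = 'w'
  'm' (pos 12) + 11 = pos 23 = 'x'
Result: cwigwx

cwigwx


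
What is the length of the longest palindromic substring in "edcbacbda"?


Input: "edcbacbda"
Checking substrings for palindromes:
  No multi-char palindromic substrings found
Longest palindromic substring: "e" with length 1

1


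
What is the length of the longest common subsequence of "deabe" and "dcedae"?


LCS of "deabe" and "dcedae"
DP table:
           d    c    e    d    a    e
      0    0    0    0    0    0    0
  d   0    1    1    1    1    1    1
  e   0    1    1    2    2    2    2
  a   0    1    1    2    2    3    3
  b   0    1    1    2    2    3    3
  e   0    1    1    2    2    3    4
LCS length = dp[5][6] = 4

4


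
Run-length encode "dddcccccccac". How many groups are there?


Input: dddcccccccac
Scanning for consecutive runs:
  Group 1: 'd' x 3 (positions 0-2)
  Group 2: 'c' x 7 (positions 3-9)
  Group 3: 'a' x 1 (positions 10-10)
  Group 4: 'c' x 1 (positions 11-11)
Total groups: 4

4


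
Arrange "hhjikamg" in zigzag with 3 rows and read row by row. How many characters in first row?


Zigzag "hhjikamg" into 3 rows:
Placing characters:
  'h' => row 0
  'h' => row 1
  'j' => row 2
  'i' => row 1
  'k' => row 0
  'a' => row 1
  'm' => row 2
  'g' => row 1
Rows:
  Row 0: "hk"
  Row 1: "hiag"
  Row 2: "jm"
First row length: 2

2


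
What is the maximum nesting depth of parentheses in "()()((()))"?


Input: "()()((()))"
Tracking depth:
  Position 0 '(': depth becomes 1
  Position 1 ')': depth becomes 0
  Position 2 '(': depth becomes 1
  Position 3 ')': depth becomes 0
  Position 4 '(': depth becomes 1
  Position 5 '(': depth becomes 2
  Position 6 '(': depth becomes 3
  Position 7 ')': depth becomes 2
  Position 8 ')': depth becomes 1
  Position 9 ')': depth becomes 0
Maximum depth reached: 3

3


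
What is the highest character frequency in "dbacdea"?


Input: dbacdea
Character counts:
  'a': 2
  'b': 1
  'c': 1
  'd': 2
  'e': 1
Maximum frequency: 2

2


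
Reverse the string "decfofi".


Input: decfofi
Reading characters right to left:
  Position 6: 'i'
  Position 5: 'f'
  Position 4: 'o'
  Position 3: 'f'
  Position 2: 'c'
  Position 1: 'e'
  Position 0: 'd'
Reversed: ifofced

ifofced


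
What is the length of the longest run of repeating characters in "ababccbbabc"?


Input: "ababccbbabc"
Scanning for longest run:
  Position 1 ('b'): new char, reset run to 1
  Position 2 ('a'): new char, reset run to 1
  Position 3 ('b'): new char, reset run to 1
  Position 4 ('c'): new char, reset run to 1
  Position 5 ('c'): continues run of 'c', length=2
  Position 6 ('b'): new char, reset run to 1
  Position 7 ('b'): continues run of 'b', length=2
  Position 8 ('a'): new char, reset run to 1
  Position 9 ('b'): new char, reset run to 1
  Position 10 ('c'): new char, reset run to 1
Longest run: 'c' with length 2

2


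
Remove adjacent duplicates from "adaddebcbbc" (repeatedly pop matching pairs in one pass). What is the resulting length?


Input: adaddebcbbc
Stack-based adjacent duplicate removal:
  Read 'a': push. Stack: a
  Read 'd': push. Stack: ad
  Read 'a': push. Stack: ada
  Read 'd': push. Stack: adad
  Read 'd': matches stack top 'd' => pop. Stack: ada
  Read 'e': push. Stack: adae
  Read 'b': push. Stack: adaeb
  Read 'c': push. Stack: adaebc
  Read 'b': push. Stack: adaebcb
  Read 'b': matches stack top 'b' => pop. Stack: adaebc
  Read 'c': matches stack top 'c' => pop. Stack: adaeb
Final stack: "adaeb" (length 5)

5


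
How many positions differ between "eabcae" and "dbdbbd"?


Comparing "eabcae" and "dbdbbd" position by position:
  Position 0: 'e' vs 'd' => DIFFER
  Position 1: 'a' vs 'b' => DIFFER
  Position 2: 'b' vs 'd' => DIFFER
  Position 3: 'c' vs 'b' => DIFFER
  Position 4: 'a' vs 'b' => DIFFER
  Position 5: 'e' vs 'd' => DIFFER
Positions that differ: 6

6


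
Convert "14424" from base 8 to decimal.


Input: "14424" in base 8
Positional expansion:
  Digit '1' (value 1) x 8^4 = 4096
  Digit '4' (value 4) x 8^3 = 2048
  Digit '4' (value 4) x 8^2 = 256
  Digit '2' (value 2) x 8^1 = 16
  Digit '4' (value 4) x 8^0 = 4
Sum = 6420

6420


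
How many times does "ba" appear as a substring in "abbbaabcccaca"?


Searching for "ba" in "abbbaabcccaca"
Scanning each position:
  Position 0: "ab" => no
  Position 1: "bb" => no
  Position 2: "bb" => no
  Position 3: "ba" => MATCH
  Position 4: "aa" => no
  Position 5: "ab" => no
  Position 6: "bc" => no
  Position 7: "cc" => no
  Position 8: "cc" => no
  Position 9: "ca" => no
  Position 10: "ac" => no
  Position 11: "ca" => no
Total occurrences: 1

1


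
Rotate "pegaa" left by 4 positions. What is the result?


Input: "pegaa", rotate left by 4
First 4 characters: "pega"
Remaining characters: "a"
Concatenate remaining + first: "a" + "pega" = "apega"

apega


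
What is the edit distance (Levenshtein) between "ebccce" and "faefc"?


Computing edit distance: "ebccce" -> "faefc"
DP table:
           f    a    e    f    c
      0    1    2    3    4    5
  e   1    1    2    2    3    4
  b   2    2    2    3    3    4
  c   3    3    3    3    4    3
  c   4    4    4    4    4    4
  c   5    5    5    5    5    4
  e   6    6    6    5    6    5
Edit distance = dp[6][5] = 5

5


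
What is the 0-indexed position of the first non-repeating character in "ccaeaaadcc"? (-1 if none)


Input: ccaeaaadcc
Character frequencies:
  'a': 4
  'c': 4
  'd': 1
  'e': 1
Scanning left to right for freq == 1:
  Position 0 ('c'): freq=4, skip
  Position 1 ('c'): freq=4, skip
  Position 2 ('a'): freq=4, skip
  Position 3 ('e'): unique! => answer = 3

3


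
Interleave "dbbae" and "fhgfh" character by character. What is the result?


Interleaving "dbbae" and "fhgfh":
  Position 0: 'd' from first, 'f' from second => "df"
  Position 1: 'b' from first, 'h' from second => "bh"
  Position 2: 'b' from first, 'g' from second => "bg"
  Position 3: 'a' from first, 'f' from second => "af"
  Position 4: 'e' from first, 'h' from second => "eh"
Result: dfbhbgafeh

dfbhbgafeh


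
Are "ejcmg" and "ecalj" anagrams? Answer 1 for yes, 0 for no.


Strings: "ejcmg", "ecalj"
Sorted first:  cegjm
Sorted second: acejl
Differ at position 0: 'c' vs 'a' => not anagrams

0


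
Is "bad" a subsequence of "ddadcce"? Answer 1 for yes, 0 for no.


Check if "bad" is a subsequence of "ddadcce"
Greedy scan:
  Position 0 ('d'): no match needed
  Position 1 ('d'): no match needed
  Position 2 ('a'): no match needed
  Position 3 ('d'): no match needed
  Position 4 ('c'): no match needed
  Position 5 ('c'): no match needed
  Position 6 ('e'): no match needed
Only matched 0/3 characters => not a subsequence

0


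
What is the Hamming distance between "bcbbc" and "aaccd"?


Comparing "bcbbc" and "aaccd" position by position:
  Position 0: 'b' vs 'a' => differ
  Position 1: 'c' vs 'a' => differ
  Position 2: 'b' vs 'c' => differ
  Position 3: 'b' vs 'c' => differ
  Position 4: 'c' vs 'd' => differ
Total differences (Hamming distance): 5

5


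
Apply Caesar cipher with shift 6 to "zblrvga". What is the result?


Caesar cipher: shift "zblrvga" by 6
  'z' (pos 25) + 6 = pos 5 = 'f'
  'b' (pos 1) + 6 = pos 7 = 'h'
  'l' (pos 11) + 6 = pos 17 = 'r'
  'r' (pos 17) + 6 = pos 23 = 'x'
  'v' (pos 21) + 6 = pos 1 = 'b'
  'g' (pos 6) + 6 = pos 12 = 'm'
  'a' (pos 0) + 6 = pos 6 = 'g'
Result: fhrxbmg

fhrxbmg


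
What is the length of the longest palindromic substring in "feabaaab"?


Input: "feabaaab"
Checking substrings for palindromes:
  [3:8] "baaab" (len 5) => palindrome
  [2:5] "aba" (len 3) => palindrome
  [4:7] "aaa" (len 3) => palindrome
  [4:6] "aa" (len 2) => palindrome
  [5:7] "aa" (len 2) => palindrome
Longest palindromic substring: "baaab" with length 5

5


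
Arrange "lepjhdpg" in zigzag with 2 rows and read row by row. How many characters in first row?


Zigzag "lepjhdpg" into 2 rows:
Placing characters:
  'l' => row 0
  'e' => row 1
  'p' => row 0
  'j' => row 1
  'h' => row 0
  'd' => row 1
  'p' => row 0
  'g' => row 1
Rows:
  Row 0: "lphp"
  Row 1: "ejdg"
First row length: 4

4
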